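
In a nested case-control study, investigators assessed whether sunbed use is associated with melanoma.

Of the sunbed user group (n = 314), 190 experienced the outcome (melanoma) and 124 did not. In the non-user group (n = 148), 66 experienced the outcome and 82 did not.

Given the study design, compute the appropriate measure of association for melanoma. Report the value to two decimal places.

1.90

From the description: a = 190, b = 124, c = 66, d = 82.
This is a nested case-control study: participants were sampled on outcome status, so risks in the source population cannot be estimated directly — relative risk is not valid here. The odds ratio is the appropriate measure.
OR = (a·d)/(b·c) = (190 × 82) / (124 × 66) = 15580 / 8184 = 1.90371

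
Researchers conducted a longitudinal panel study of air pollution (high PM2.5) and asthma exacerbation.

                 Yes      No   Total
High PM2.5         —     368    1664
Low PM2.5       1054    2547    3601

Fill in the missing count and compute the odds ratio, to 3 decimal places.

The missing cell is in the exposed row: 1664 − 368 = 1296.
So a = 1296, b = 368, c = 1054, d = 2547.
OR = (a·d)/(b·c) = (1296 × 2547) / (368 × 1054) = 3300912 / 387872 = 8.51031

8.510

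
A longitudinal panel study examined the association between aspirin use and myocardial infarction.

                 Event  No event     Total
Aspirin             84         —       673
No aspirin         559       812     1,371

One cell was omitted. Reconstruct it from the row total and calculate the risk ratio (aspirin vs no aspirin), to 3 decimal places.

The missing cell is in the exposed row: 673 − 84 = 589.
So a = 84, b = 589, c = 559, d = 812.
RR = [a/(a+b)] / [c/(c+d)] = (84/673) / (559/1371) = 0.12481/0.40773 = 0.30612

0.306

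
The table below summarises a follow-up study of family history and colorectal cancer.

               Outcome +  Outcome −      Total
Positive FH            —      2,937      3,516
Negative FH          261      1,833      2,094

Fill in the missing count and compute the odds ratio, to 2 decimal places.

The missing cell is in the exposed row: 3516 − 2937 = 579.
So a = 579, b = 2937, c = 261, d = 1833.
OR = (a·d)/(b·c) = (579 × 1833) / (2937 × 261) = 1061307 / 766557 = 1.38451

1.38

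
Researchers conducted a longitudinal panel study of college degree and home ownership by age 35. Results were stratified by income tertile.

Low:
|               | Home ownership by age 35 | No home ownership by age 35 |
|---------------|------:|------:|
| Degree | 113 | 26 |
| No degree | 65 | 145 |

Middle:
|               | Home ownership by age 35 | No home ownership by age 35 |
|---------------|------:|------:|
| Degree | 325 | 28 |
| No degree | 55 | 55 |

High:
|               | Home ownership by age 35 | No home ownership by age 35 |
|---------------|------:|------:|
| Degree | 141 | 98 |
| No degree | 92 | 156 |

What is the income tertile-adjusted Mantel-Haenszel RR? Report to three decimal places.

1.921

RR_MH = Σ(aᵢ·n₀ᵢ/nᵢ) / Σ(cᵢ·n₁ᵢ/nᵢ), with n₁ᵢ = aᵢ+bᵢ (exposed), n₀ᵢ = cᵢ+dᵢ (unexposed), nᵢ = n₁ᵢ+n₀ᵢ.
Stratum 1 (Low): n₁ = 139, n₀ = 210, n = 349; a·n₀/n = 113·210/349 = 67.9943; c·n₁/n = 65·139/349 = 25.8883
Stratum 2 (Middle): n₁ = 353, n₀ = 110, n = 463; a·n₀/n = 325·110/463 = 77.2138; c·n₁/n = 55·353/463 = 41.9330
Stratum 3 (High): n₁ = 239, n₀ = 248, n = 487; a·n₀/n = 141·248/487 = 71.8029; c·n₁/n = 92·239/487 = 45.1499
RR_MH = (67.9943 + 77.2138 + 71.8029) / (25.8883 + 41.9330 + 45.1499) = 217.0110 / 112.9712 = 1.92094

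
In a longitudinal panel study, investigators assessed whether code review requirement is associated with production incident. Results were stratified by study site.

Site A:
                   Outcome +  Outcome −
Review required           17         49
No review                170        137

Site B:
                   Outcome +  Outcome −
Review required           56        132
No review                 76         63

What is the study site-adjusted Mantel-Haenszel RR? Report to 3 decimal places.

RR_MH = Σ(aᵢ·n₀ᵢ/nᵢ) / Σ(cᵢ·n₁ᵢ/nᵢ), with n₁ᵢ = aᵢ+bᵢ (exposed), n₀ᵢ = cᵢ+dᵢ (unexposed), nᵢ = n₁ᵢ+n₀ᵢ.
Stratum 1 (Site A): n₁ = 66, n₀ = 307, n = 373; a·n₀/n = 17·307/373 = 13.9920; c·n₁/n = 170·66/373 = 30.0804
Stratum 2 (Site B): n₁ = 188, n₀ = 139, n = 327; a·n₀/n = 56·139/327 = 23.8043; c·n₁/n = 76·188/327 = 43.6942
RR_MH = (13.9920 + 23.8043) / (30.0804 + 43.6942) = 37.7962 / 73.7746 = 0.51232

0.512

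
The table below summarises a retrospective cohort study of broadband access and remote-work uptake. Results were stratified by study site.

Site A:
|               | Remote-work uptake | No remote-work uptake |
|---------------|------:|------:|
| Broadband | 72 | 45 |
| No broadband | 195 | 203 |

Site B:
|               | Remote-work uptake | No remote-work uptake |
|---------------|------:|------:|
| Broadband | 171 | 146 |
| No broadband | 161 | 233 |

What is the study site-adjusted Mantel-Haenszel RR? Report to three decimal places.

1.296

RR_MH = Σ(aᵢ·n₀ᵢ/nᵢ) / Σ(cᵢ·n₁ᵢ/nᵢ), with n₁ᵢ = aᵢ+bᵢ (exposed), n₀ᵢ = cᵢ+dᵢ (unexposed), nᵢ = n₁ᵢ+n₀ᵢ.
Stratum 1 (Site A): n₁ = 117, n₀ = 398, n = 515; a·n₀/n = 72·398/515 = 55.6427; c·n₁/n = 195·117/515 = 44.3010
Stratum 2 (Site B): n₁ = 317, n₀ = 394, n = 711; a·n₀/n = 171·394/711 = 94.7595; c·n₁/n = 161·317/711 = 71.7820
RR_MH = (55.6427 + 94.7595) / (44.3010 + 71.7820) = 150.4022 / 116.0830 = 1.29564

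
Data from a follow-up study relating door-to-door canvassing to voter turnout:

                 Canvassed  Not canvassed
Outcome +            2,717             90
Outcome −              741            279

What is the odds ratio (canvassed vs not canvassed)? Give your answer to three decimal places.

Reading the table with exposure as columns: a = 2717 (Canvassed, case), b = 741 (Canvassed, non-case), c = 90 (Not canvassed, case), d = 279.
OR = (a·d)/(b·c) = (2717 × 279) / (741 × 90) = 758043 / 66690 = 11.36667
The odds of voter turnout are about 11.37 times as high in the canvassed group.

11.367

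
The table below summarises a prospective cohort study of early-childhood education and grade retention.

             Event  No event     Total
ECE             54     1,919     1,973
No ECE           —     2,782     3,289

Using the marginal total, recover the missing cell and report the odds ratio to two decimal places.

The missing cell is in the unexposed row: 3289 − 2782 = 507.
So a = 54, b = 1919, c = 507, d = 2782.
OR = (a·d)/(b·c) = (54 × 2782) / (1919 × 507) = 150228 / 972933 = 0.15441

0.15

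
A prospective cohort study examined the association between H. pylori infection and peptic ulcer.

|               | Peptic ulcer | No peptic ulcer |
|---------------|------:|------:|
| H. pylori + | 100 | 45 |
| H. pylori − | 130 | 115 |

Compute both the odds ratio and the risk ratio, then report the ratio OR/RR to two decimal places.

1.51

Cells: a = 100, b = 45, c = 130, d = 115.
OR = (100·115)/(45·130) = 11500/5850 = 1.96581
Risk in exposed = 100/145 = 0.68966; risk in unexposed = 130/245 = 0.53061; RR = 1.29973
OR/RR = 1.96581 / 1.29973 = 1.51247
The outcome is not rare, so the OR lies further from 1 than the RR.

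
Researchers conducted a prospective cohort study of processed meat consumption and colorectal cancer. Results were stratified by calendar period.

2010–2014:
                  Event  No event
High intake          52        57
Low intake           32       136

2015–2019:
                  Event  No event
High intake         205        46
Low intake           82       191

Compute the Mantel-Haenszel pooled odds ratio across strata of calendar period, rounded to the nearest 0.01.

OR_MH = Σ(aᵢdᵢ/nᵢ) / Σ(bᵢcᵢ/nᵢ), where nᵢ is the stratum total.
Stratum 1 (2010–2014): n = 277; a·d/n = 52·136/277 = 25.5307; b·c/n = 57·32/277 = 6.5848
Stratum 2 (2015–2019): n = 524; a·d/n = 205·191/524 = 74.7233; b·c/n = 46·82/524 = 7.1985
OR_MH = (25.5307 + 74.7233) / (6.5848 + 7.1985) = 100.2540 / 13.7833 = 7.27358

7.27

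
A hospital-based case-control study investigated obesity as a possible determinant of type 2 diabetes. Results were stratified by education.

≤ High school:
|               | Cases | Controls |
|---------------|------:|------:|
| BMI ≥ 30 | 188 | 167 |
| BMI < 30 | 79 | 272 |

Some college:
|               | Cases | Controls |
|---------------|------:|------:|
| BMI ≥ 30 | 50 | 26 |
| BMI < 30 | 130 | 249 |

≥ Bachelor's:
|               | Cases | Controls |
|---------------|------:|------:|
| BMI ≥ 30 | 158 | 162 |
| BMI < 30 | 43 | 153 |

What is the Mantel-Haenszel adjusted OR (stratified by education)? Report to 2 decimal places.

OR_MH = Σ(aᵢdᵢ/nᵢ) / Σ(bᵢcᵢ/nᵢ), where nᵢ is the stratum total.
Stratum 1 (≤ High school): n = 706; a·d/n = 188·272/706 = 72.4306; b·c/n = 167·79/706 = 18.6870
Stratum 2 (Some college): n = 455; a·d/n = 50·249/455 = 27.3626; b·c/n = 26·130/455 = 7.4286
Stratum 3 (≥ Bachelor's): n = 516; a·d/n = 158·153/516 = 46.8488; b·c/n = 162·43/516 = 13.5000
OR_MH = (72.4306 + 27.3626 + 46.8488) / (18.6870 + 7.4286 + 13.5000) = 146.6421 / 39.6155 = 3.70163

3.70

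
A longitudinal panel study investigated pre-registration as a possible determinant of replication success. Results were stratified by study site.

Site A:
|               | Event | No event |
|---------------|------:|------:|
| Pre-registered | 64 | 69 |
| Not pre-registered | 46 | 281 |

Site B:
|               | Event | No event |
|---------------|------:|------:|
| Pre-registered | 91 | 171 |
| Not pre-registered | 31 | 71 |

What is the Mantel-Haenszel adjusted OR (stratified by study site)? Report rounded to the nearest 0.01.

OR_MH = Σ(aᵢdᵢ/nᵢ) / Σ(bᵢcᵢ/nᵢ), where nᵢ is the stratum total.
Stratum 1 (Site A): n = 460; a·d/n = 64·281/460 = 39.0957; b·c/n = 69·46/460 = 6.9000
Stratum 2 (Site B): n = 364; a·d/n = 91·71/364 = 17.7500; b·c/n = 171·31/364 = 14.5632
OR_MH = (39.0957 + 17.7500) / (6.9000 + 14.5632) = 56.8457 / 21.4632 = 2.64852

2.65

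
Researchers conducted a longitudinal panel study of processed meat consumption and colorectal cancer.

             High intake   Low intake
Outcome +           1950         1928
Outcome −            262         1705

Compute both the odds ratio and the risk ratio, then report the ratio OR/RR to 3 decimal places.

3.962

Reading the table with exposure as columns: a = 1950 (High intake, case), b = 262 (High intake, non-case), c = 1928 (Low intake, case), d = 1705.
OR = (1950·1705)/(262·1928) = 3324750/505136 = 6.58189
Risk in exposed = 1950/2212 = 0.88156; risk in unexposed = 1928/3633 = 0.53069; RR = 1.66115
OR/RR = 6.58189 / 1.66115 = 3.96226
The outcome is not rare, so the OR lies further from 1 than the RR.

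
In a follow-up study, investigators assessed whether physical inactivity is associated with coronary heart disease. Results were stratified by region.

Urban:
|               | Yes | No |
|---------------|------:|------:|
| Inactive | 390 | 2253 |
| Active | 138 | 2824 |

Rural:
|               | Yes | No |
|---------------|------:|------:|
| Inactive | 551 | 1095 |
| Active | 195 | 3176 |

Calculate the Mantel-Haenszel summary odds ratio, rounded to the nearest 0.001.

5.563

OR_MH = Σ(aᵢdᵢ/nᵢ) / Σ(bᵢcᵢ/nᵢ), where nᵢ is the stratum total.
Stratum 1 (Urban): n = 5605; a·d/n = 390·2824/5605 = 196.4960; b·c/n = 2253·138/5605 = 55.4708
Stratum 2 (Rural): n = 5017; a·d/n = 551·3176/5017 = 348.8092; b·c/n = 1095·195/5017 = 42.5603
OR_MH = (196.4960 + 348.8092) / (55.4708 + 42.5603) = 545.3052 / 98.0311 = 5.56257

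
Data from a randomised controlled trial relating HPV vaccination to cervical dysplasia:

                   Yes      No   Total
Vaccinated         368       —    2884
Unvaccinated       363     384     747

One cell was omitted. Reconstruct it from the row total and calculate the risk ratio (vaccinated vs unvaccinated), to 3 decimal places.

0.263

The missing cell is in the exposed row: 2884 − 368 = 2516.
So a = 368, b = 2516, c = 363, d = 384.
RR = [a/(a+b)] / [c/(c+d)] = (368/2884) / (363/747) = 0.12760/0.48594 = 0.26258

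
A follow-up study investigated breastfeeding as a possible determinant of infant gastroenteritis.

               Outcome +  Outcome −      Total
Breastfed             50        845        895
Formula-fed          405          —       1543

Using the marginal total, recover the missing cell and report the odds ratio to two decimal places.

The missing cell is in the unexposed row: 1543 − 405 = 1138.
So a = 50, b = 845, c = 405, d = 1138.
OR = (a·d)/(b·c) = (50 × 1138) / (845 × 405) = 56900 / 342225 = 0.16626

0.17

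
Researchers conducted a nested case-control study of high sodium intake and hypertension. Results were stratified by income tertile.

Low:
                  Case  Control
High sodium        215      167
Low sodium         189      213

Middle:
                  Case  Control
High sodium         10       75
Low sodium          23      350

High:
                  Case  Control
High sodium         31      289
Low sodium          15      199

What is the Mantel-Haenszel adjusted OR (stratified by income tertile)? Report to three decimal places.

OR_MH = Σ(aᵢdᵢ/nᵢ) / Σ(bᵢcᵢ/nᵢ), where nᵢ is the stratum total.
Stratum 1 (Low): n = 784; a·d/n = 215·213/784 = 58.4120; b·c/n = 167·189/784 = 40.2589
Stratum 2 (Middle): n = 458; a·d/n = 10·350/458 = 7.6419; b·c/n = 75·23/458 = 3.7664
Stratum 3 (High): n = 534; a·d/n = 31·199/534 = 11.5524; b·c/n = 289·15/534 = 8.1180
OR_MH = (58.4120 + 7.6419 + 11.5524) / (40.2589 + 3.7664 + 8.1180) = 77.6063 / 52.1433 = 1.48833

1.488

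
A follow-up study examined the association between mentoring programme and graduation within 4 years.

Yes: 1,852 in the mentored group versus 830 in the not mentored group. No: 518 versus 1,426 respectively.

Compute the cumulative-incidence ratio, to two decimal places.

From the description: a = 1852, b = 518, c = 830, d = 1426.
Risk in exposed = 1852/2370 = 0.78143; risk in unexposed = 830/2256 = 0.36791.
RR = 0.78143 / 0.36791 = 2.12400
The risk among the exposed is 2.12 times that among the unexposed.

2.12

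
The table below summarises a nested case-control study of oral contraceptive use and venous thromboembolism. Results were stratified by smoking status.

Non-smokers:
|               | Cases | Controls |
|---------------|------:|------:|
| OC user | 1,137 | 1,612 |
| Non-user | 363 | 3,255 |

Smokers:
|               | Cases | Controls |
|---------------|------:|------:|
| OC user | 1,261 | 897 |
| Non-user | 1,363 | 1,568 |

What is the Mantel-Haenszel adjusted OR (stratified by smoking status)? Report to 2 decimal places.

OR_MH = Σ(aᵢdᵢ/nᵢ) / Σ(bᵢcᵢ/nᵢ), where nᵢ is the stratum total.
Stratum 1 (Non-smokers): n = 6367; a·d/n = 1137·3255/6367 = 581.2683; b·c/n = 1612·363/6367 = 91.9045
Stratum 2 (Smokers): n = 5089; a·d/n = 1261·1568/5089 = 388.5337; b·c/n = 897·1363/5089 = 240.2458
OR_MH = (581.2683 + 388.5337) / (91.9045 + 240.2458) = 969.8020 / 332.1503 = 2.91977

2.92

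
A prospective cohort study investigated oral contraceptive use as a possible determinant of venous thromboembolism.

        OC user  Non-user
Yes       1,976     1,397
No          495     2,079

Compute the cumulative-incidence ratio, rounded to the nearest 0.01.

Reading the table with exposure as columns: a = 1976 (OC user, case), b = 495 (OC user, non-case), c = 1397 (Non-user, case), d = 2079.
Risk in exposed = 1976/2471 = 0.79968; risk in unexposed = 1397/3476 = 0.40190.
RR = 0.79968 / 0.40190 = 1.98975
The risk among the exposed is 1.99 times that among the unexposed.

1.99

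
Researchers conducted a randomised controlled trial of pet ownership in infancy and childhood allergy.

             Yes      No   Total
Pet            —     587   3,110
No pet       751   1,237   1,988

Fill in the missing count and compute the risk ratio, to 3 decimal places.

2.148

The missing cell is in the exposed row: 3110 − 587 = 2523.
So a = 2523, b = 587, c = 751, d = 1237.
RR = [a/(a+b)] / [c/(c+d)] = (2523/3110) / (751/1988) = 0.81125/0.37777 = 2.14750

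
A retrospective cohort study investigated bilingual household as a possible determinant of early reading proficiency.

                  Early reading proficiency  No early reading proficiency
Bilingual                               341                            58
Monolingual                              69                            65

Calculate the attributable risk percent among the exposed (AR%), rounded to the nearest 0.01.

39.75

Cells: a = 341, b = 58, c = 69, d = 65.
Risk in exposed = 341/399 = 0.85464; risk in unexposed = 69/134 = 0.51493.
RR = 0.85464/0.51493 = 1.65973
AR% = (RR − 1)/RR × 100 = (1.65973 − 1)/1.65973 × 100 = 39.7492%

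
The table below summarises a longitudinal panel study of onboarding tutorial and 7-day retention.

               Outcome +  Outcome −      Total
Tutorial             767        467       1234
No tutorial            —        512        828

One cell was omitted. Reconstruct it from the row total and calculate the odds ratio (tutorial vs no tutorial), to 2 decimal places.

2.66

The missing cell is in the unexposed row: 828 − 512 = 316.
So a = 767, b = 467, c = 316, d = 512.
OR = (a·d)/(b·c) = (767 × 512) / (467 × 316) = 392704 / 147572 = 2.66110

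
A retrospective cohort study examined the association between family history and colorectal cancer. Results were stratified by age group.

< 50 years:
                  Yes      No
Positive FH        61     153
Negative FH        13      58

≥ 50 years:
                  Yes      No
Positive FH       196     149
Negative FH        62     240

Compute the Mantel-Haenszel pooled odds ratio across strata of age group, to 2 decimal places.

4.00

OR_MH = Σ(aᵢdᵢ/nᵢ) / Σ(bᵢcᵢ/nᵢ), where nᵢ is the stratum total.
Stratum 1 (< 50 years): n = 285; a·d/n = 61·58/285 = 12.4140; b·c/n = 153·13/285 = 6.9789
Stratum 2 (≥ 50 years): n = 647; a·d/n = 196·240/647 = 72.7048; b·c/n = 149·62/647 = 14.2782
OR_MH = (12.4140 + 72.7048) / (6.9789 + 14.2782) = 85.1188 / 21.2572 = 4.00424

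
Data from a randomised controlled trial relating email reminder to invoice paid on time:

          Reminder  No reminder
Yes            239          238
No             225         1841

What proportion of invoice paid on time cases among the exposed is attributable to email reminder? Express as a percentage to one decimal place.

77.8

Reading the table with exposure as columns: a = 239 (Reminder, case), b = 225 (Reminder, non-case), c = 238 (No reminder, case), d = 1841.
Risk in exposed = 239/464 = 0.51509; risk in unexposed = 238/2079 = 0.11448.
RR = 0.51509/0.11448 = 4.49943
AR% = (RR − 1)/RR × 100 = (4.49943 − 1)/4.49943 × 100 = 77.7750%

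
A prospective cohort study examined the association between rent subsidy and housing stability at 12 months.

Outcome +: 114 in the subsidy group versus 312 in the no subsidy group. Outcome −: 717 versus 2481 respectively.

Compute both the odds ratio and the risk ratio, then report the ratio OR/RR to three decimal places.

1.030

From the description: a = 114, b = 717, c = 312, d = 2481.
OR = (114·2481)/(717·312) = 282834/223704 = 1.26432
Risk in exposed = 114/831 = 0.13718; risk in unexposed = 312/2793 = 0.11171; RR = 1.22806
OR/RR = 1.26432 / 1.22806 = 1.02953
The outcome is not rare, so the OR lies further from 1 than the RR.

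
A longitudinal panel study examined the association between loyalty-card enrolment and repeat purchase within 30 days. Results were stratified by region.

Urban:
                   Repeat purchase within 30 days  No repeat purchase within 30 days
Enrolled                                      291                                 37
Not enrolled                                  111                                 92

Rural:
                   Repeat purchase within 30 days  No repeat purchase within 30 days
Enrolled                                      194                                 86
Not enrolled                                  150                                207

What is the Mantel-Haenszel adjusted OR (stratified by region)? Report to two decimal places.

OR_MH = Σ(aᵢdᵢ/nᵢ) / Σ(bᵢcᵢ/nᵢ), where nᵢ is the stratum total.
Stratum 1 (Urban): n = 531; a·d/n = 291·92/531 = 50.4181; b·c/n = 37·111/531 = 7.7345
Stratum 2 (Rural): n = 637; a·d/n = 194·207/637 = 63.0424; b·c/n = 86·150/637 = 20.2512
OR_MH = (50.4181 + 63.0424) / (7.7345 + 20.2512) = 113.4605 / 27.9856 = 4.05424

4.05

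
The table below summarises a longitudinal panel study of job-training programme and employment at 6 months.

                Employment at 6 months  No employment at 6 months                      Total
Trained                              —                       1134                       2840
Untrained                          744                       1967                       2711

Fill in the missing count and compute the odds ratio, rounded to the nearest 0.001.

The missing cell is in the exposed row: 2840 − 1134 = 1706.
So a = 1706, b = 1134, c = 744, d = 1967.
OR = (a·d)/(b·c) = (1706 × 1967) / (1134 × 744) = 3355702 / 843696 = 3.97738

3.977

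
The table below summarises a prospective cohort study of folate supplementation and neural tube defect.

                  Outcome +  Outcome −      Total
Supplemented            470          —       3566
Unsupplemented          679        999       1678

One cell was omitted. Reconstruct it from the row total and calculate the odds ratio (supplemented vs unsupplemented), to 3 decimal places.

0.223

The missing cell is in the exposed row: 3566 − 470 = 3096.
So a = 470, b = 3096, c = 679, d = 999.
OR = (a·d)/(b·c) = (470 × 999) / (3096 × 679) = 469530 / 2102184 = 0.22335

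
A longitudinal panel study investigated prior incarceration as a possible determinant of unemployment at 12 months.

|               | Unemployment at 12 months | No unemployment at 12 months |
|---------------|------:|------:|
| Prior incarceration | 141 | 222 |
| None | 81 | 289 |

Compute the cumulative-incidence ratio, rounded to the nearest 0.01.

Cells: a = 141, b = 222, c = 81, d = 289.
Risk in exposed = 141/363 = 0.38843; risk in unexposed = 81/370 = 0.21892.
RR = 0.38843 / 0.21892 = 1.77431
The risk among the exposed is 1.77 times that among the unexposed.

1.77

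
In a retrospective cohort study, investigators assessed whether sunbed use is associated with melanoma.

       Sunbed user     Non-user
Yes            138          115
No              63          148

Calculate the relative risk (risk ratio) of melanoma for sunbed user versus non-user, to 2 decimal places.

1.57

Reading the table with exposure as columns: a = 138 (Sunbed user, case), b = 63 (Sunbed user, non-case), c = 115 (Non-user, case), d = 148.
Risk in exposed = 138/201 = 0.68657; risk in unexposed = 115/263 = 0.43726.
RR = 0.68657 / 0.43726 = 1.57015
The risk among the exposed is 1.57 times that among the unexposed.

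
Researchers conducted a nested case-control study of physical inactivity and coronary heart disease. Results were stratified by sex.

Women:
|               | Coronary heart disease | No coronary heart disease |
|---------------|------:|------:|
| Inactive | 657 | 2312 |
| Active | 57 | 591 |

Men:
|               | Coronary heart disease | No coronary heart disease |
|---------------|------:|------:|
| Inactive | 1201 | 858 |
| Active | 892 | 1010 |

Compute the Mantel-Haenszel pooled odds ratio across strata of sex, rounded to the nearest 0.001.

OR_MH = Σ(aᵢdᵢ/nᵢ) / Σ(bᵢcᵢ/nᵢ), where nᵢ is the stratum total.
Stratum 1 (Women): n = 3617; a·d/n = 657·591/3617 = 107.3506; b·c/n = 2312·57/3617 = 36.4346
Stratum 2 (Men): n = 3961; a·d/n = 1201·1010/3961 = 306.2383; b·c/n = 858·892/3961 = 193.2179
OR_MH = (107.3506 + 306.2383) / (36.4346 + 193.2179) = 413.5889 / 229.6525 = 1.80093

1.801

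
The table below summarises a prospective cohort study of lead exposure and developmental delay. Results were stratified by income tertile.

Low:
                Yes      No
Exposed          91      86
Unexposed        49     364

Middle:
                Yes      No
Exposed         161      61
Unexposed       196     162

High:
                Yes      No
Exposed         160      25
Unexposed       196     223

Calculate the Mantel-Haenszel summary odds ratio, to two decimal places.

OR_MH = Σ(aᵢdᵢ/nᵢ) / Σ(bᵢcᵢ/nᵢ), where nᵢ is the stratum total.
Stratum 1 (Low): n = 590; a·d/n = 91·364/590 = 56.1424; b·c/n = 86·49/590 = 7.1424
Stratum 2 (Middle): n = 580; a·d/n = 161·162/580 = 44.9690; b·c/n = 61·196/580 = 20.6138
Stratum 3 (High): n = 604; a·d/n = 160·223/604 = 59.0728; b·c/n = 25·196/604 = 8.1126
OR_MH = (56.1424 + 44.9690 + 59.0728) / (7.1424 + 20.6138 + 8.1126) = 160.1842 / 35.8687 = 4.46584

4.47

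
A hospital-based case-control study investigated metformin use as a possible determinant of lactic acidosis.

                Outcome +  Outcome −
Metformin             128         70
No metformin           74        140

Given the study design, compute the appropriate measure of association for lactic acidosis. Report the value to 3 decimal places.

Cells: a = 128, b = 70, c = 74, d = 140.
This is a hospital-based case-control study: participants were sampled on outcome status, so risks in the source population cannot be estimated directly — relative risk is not valid here. The odds ratio is the appropriate measure.
OR = (a·d)/(b·c) = (128 × 140) / (70 × 74) = 17920 / 5180 = 3.45946

3.459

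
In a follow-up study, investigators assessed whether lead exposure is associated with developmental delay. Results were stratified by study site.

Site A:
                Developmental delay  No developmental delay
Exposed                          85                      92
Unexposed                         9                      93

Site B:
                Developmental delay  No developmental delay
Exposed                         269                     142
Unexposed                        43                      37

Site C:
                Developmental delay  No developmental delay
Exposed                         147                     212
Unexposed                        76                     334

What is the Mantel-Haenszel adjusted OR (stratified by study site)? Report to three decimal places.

OR_MH = Σ(aᵢdᵢ/nᵢ) / Σ(bᵢcᵢ/nᵢ), where nᵢ is the stratum total.
Stratum 1 (Site A): n = 279; a·d/n = 85·93/279 = 28.3333; b·c/n = 92·9/279 = 2.9677
Stratum 2 (Site B): n = 491; a·d/n = 269·37/491 = 20.2709; b·c/n = 142·43/491 = 12.4358
Stratum 3 (Site C): n = 769; a·d/n = 147·334/769 = 63.8466; b·c/n = 212·76/769 = 20.9519
OR_MH = (28.3333 + 20.2709 + 63.8466) / (2.9677 + 12.4358 + 20.9519) = 112.4508 / 36.3555 = 3.09309

3.093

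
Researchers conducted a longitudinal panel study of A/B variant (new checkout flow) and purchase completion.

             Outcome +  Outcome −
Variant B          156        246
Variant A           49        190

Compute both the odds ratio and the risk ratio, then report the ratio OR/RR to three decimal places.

1.299

Cells: a = 156, b = 246, c = 49, d = 190.
OR = (156·190)/(246·49) = 29640/12054 = 2.45893
Risk in exposed = 156/402 = 0.38806; risk in unexposed = 49/239 = 0.20502; RR = 1.89278
OR/RR = 2.45893 / 1.89278 = 1.29911
The outcome is not rare, so the OR lies further from 1 than the RR.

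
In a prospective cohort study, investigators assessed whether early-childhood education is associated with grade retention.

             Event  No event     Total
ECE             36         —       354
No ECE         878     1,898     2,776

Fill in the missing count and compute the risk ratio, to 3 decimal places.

The missing cell is in the exposed row: 354 − 36 = 318.
So a = 36, b = 318, c = 878, d = 1898.
RR = [a/(a+b)] / [c/(c+d)] = (36/354) / (878/2776) = 0.10169/0.31628 = 0.32153

0.322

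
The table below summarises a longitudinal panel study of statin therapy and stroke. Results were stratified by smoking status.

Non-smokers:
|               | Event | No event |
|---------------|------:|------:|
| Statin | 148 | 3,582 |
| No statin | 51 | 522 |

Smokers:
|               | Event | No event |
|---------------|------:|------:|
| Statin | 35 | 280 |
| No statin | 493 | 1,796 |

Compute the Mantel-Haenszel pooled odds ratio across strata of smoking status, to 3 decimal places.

OR_MH = Σ(aᵢdᵢ/nᵢ) / Σ(bᵢcᵢ/nᵢ), where nᵢ is the stratum total.
Stratum 1 (Non-smokers): n = 4303; a·d/n = 148·522/4303 = 17.9540; b·c/n = 3582·51/4303 = 42.4546
Stratum 2 (Smokers): n = 2604; a·d/n = 35·1796/2604 = 24.1398; b·c/n = 280·493/2604 = 53.0108
OR_MH = (17.9540 + 24.1398) / (42.4546 + 53.0108) = 42.0938 / 95.4653 = 0.44093

0.441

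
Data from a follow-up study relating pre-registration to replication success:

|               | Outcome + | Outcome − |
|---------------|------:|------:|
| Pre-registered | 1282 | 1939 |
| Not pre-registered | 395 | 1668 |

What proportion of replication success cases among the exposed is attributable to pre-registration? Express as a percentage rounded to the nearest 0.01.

51.89

Cells: a = 1282, b = 1939, c = 395, d = 1668.
Risk in exposed = 1282/3221 = 0.39801; risk in unexposed = 395/2063 = 0.19147.
RR = 0.39801/0.19147 = 2.07874
AR% = (RR − 1)/RR × 100 = (2.07874 − 1)/2.07874 × 100 = 51.8939%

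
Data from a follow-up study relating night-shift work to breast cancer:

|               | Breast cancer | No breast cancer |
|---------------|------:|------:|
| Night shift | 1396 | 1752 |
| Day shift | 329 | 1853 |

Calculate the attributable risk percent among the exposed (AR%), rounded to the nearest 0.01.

Cells: a = 1396, b = 1752, c = 329, d = 1853.
Risk in exposed = 1396/3148 = 0.44346; risk in unexposed = 329/2182 = 0.15078.
RR = 0.44346/0.15078 = 2.94110
AR% = (RR − 1)/RR × 100 = (2.94110 − 1)/2.94110 × 100 = 65.9991%

66.00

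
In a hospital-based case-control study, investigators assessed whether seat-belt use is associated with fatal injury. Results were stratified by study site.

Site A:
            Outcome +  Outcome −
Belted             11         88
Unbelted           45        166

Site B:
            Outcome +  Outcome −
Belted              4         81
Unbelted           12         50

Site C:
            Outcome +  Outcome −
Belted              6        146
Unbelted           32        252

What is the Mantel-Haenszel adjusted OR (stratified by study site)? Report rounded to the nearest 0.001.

0.356

OR_MH = Σ(aᵢdᵢ/nᵢ) / Σ(bᵢcᵢ/nᵢ), where nᵢ is the stratum total.
Stratum 1 (Site A): n = 310; a·d/n = 11·166/310 = 5.8903; b·c/n = 88·45/310 = 12.7742
Stratum 2 (Site B): n = 147; a·d/n = 4·50/147 = 1.3605; b·c/n = 81·12/147 = 6.6122
Stratum 3 (Site C): n = 436; a·d/n = 6·252/436 = 3.4679; b·c/n = 146·32/436 = 10.7156
OR_MH = (5.8903 + 1.3605 + 3.4679) / (12.7742 + 6.6122 + 10.7156) = 10.7188 / 30.1020 = 0.35608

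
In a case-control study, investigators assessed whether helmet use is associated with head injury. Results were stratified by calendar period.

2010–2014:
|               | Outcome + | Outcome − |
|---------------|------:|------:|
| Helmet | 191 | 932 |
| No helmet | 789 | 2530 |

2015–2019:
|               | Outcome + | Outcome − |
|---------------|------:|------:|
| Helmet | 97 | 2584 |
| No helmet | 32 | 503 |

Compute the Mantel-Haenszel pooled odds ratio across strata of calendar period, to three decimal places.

0.648

OR_MH = Σ(aᵢdᵢ/nᵢ) / Σ(bᵢcᵢ/nᵢ), where nᵢ is the stratum total.
Stratum 1 (2010–2014): n = 4442; a·d/n = 191·2530/4442 = 108.7866; b·c/n = 932·789/4442 = 165.5443
Stratum 2 (2015–2019): n = 3216; a·d/n = 97·503/3216 = 15.1713; b·c/n = 2584·32/3216 = 25.7114
OR_MH = (108.7866 + 15.1713) / (165.5443 + 25.7114) = 123.9579 / 191.2558 = 0.64813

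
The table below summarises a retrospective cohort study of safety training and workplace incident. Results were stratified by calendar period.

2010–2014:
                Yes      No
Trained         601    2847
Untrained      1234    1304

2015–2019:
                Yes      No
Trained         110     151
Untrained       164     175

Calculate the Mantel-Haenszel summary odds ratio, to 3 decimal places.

OR_MH = Σ(aᵢdᵢ/nᵢ) / Σ(bᵢcᵢ/nᵢ), where nᵢ is the stratum total.
Stratum 1 (2010–2014): n = 5986; a·d/n = 601·1304/5986 = 130.9228; b·c/n = 2847·1234/5986 = 586.9024
Stratum 2 (2015–2019): n = 600; a·d/n = 110·175/600 = 32.0833; b·c/n = 151·164/600 = 41.2733
OR_MH = (130.9228 + 32.0833) / (586.9024 + 41.2733) = 163.0062 / 628.1758 = 0.25949

0.259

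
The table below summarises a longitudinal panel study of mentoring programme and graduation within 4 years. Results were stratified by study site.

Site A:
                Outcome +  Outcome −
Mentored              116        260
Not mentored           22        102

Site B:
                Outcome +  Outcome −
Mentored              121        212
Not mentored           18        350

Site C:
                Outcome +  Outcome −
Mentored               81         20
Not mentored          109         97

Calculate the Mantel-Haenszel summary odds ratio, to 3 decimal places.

OR_MH = Σ(aᵢdᵢ/nᵢ) / Σ(bᵢcᵢ/nᵢ), where nᵢ is the stratum total.
Stratum 1 (Site A): n = 500; a·d/n = 116·102/500 = 23.6640; b·c/n = 260·22/500 = 11.4400
Stratum 2 (Site B): n = 701; a·d/n = 121·350/701 = 60.4137; b·c/n = 212·18/701 = 5.4437
Stratum 3 (Site C): n = 307; a·d/n = 81·97/307 = 25.5928; b·c/n = 20·109/307 = 7.1010
OR_MH = (23.6640 + 60.4137 + 25.5928) / (11.4400 + 5.4437 + 7.1010) = 109.6705 / 23.9846 = 4.57253

4.573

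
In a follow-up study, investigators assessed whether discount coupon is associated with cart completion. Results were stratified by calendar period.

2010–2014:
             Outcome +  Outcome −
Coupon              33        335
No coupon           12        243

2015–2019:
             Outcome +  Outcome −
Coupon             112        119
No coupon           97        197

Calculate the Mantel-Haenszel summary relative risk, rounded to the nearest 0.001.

1.532

RR_MH = Σ(aᵢ·n₀ᵢ/nᵢ) / Σ(cᵢ·n₁ᵢ/nᵢ), with n₁ᵢ = aᵢ+bᵢ (exposed), n₀ᵢ = cᵢ+dᵢ (unexposed), nᵢ = n₁ᵢ+n₀ᵢ.
Stratum 1 (2010–2014): n₁ = 368, n₀ = 255, n = 623; a·n₀/n = 33·255/623 = 13.5072; c·n₁/n = 12·368/623 = 7.0883
Stratum 2 (2015–2019): n₁ = 231, n₀ = 294, n = 525; a·n₀/n = 112·294/525 = 62.7200; c·n₁/n = 97·231/525 = 42.6800
RR_MH = (13.5072 + 62.7200) / (7.0883 + 42.6800) = 76.2272 / 49.7683 = 1.53164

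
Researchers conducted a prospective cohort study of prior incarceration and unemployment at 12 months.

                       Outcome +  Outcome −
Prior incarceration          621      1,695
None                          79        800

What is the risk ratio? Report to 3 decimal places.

2.983

Cells: a = 621, b = 1695, c = 79, d = 800.
Risk in exposed = 621/2316 = 0.26813; risk in unexposed = 79/879 = 0.08987.
RR = 0.26813 / 0.08987 = 2.98342
The risk among the exposed is 2.98 times that among the unexposed.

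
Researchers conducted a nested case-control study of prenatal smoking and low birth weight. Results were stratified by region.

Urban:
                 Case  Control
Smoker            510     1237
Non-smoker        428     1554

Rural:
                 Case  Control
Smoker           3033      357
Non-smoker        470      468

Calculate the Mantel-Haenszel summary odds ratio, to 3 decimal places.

OR_MH = Σ(aᵢdᵢ/nᵢ) / Σ(bᵢcᵢ/nᵢ), where nᵢ is the stratum total.
Stratum 1 (Urban): n = 3729; a·d/n = 510·1554/3729 = 212.5342; b·c/n = 1237·428/3729 = 141.9780
Stratum 2 (Rural): n = 4328; a·d/n = 3033·468/4328 = 327.9677; b·c/n = 357·470/4328 = 38.7685
OR_MH = (212.5342 + 327.9677) / (141.9780 + 38.7685) = 540.5018 / 180.7465 = 2.99039

2.990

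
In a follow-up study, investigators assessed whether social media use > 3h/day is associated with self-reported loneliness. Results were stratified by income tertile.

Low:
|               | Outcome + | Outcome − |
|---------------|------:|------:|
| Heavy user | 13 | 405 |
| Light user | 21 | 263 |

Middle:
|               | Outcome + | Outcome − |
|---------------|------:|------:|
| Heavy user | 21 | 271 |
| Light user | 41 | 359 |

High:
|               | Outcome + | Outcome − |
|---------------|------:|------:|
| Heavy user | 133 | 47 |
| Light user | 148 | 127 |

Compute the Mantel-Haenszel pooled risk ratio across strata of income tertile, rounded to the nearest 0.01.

1.11

RR_MH = Σ(aᵢ·n₀ᵢ/nᵢ) / Σ(cᵢ·n₁ᵢ/nᵢ), with n₁ᵢ = aᵢ+bᵢ (exposed), n₀ᵢ = cᵢ+dᵢ (unexposed), nᵢ = n₁ᵢ+n₀ᵢ.
Stratum 1 (Low): n₁ = 418, n₀ = 284, n = 702; a·n₀/n = 13·284/702 = 5.2593; c·n₁/n = 21·418/702 = 12.5043
Stratum 2 (Middle): n₁ = 292, n₀ = 400, n = 692; a·n₀/n = 21·400/692 = 12.1387; c·n₁/n = 41·292/692 = 17.3006
Stratum 3 (High): n₁ = 180, n₀ = 275, n = 455; a·n₀/n = 133·275/455 = 80.3846; c·n₁/n = 148·180/455 = 58.5495
RR_MH = (5.2593 + 12.1387 + 80.3846) / (12.5043 + 17.3006 + 58.5495) = 97.7826 / 88.3543 = 1.10671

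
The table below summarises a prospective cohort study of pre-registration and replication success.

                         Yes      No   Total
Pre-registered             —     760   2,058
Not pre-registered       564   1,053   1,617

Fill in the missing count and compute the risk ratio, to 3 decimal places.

1.808

The missing cell is in the exposed row: 2058 − 760 = 1298.
So a = 1298, b = 760, c = 564, d = 1053.
RR = [a/(a+b)] / [c/(c+d)] = (1298/2058) / (564/1617) = 0.63071/0.34879 = 1.80826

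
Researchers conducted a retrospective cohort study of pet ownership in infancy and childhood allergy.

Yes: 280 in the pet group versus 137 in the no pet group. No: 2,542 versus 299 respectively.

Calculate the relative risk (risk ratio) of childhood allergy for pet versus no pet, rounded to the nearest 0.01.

0.32

From the description: a = 280, b = 2542, c = 137, d = 299.
Risk in exposed = 280/2822 = 0.09922; risk in unexposed = 137/436 = 0.31422.
RR = 0.09922 / 0.31422 = 0.31577
The risk is 68% lower among the exposed than among the unexposed.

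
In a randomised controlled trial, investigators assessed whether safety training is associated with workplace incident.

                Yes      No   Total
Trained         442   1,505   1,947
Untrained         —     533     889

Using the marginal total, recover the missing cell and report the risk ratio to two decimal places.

The missing cell is in the unexposed row: 889 − 533 = 356.
So a = 442, b = 1505, c = 356, d = 533.
RR = [a/(a+b)] / [c/(c+d)] = (442/1947) / (356/889) = 0.22702/0.40045 = 0.56690

0.57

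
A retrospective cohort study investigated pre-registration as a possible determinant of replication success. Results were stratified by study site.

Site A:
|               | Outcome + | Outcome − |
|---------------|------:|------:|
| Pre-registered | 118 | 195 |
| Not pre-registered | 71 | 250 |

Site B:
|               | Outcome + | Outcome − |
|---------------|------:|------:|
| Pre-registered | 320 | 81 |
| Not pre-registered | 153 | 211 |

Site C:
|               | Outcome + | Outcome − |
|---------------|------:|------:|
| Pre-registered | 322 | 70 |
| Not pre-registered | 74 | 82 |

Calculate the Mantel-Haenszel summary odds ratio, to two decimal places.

OR_MH = Σ(aᵢdᵢ/nᵢ) / Σ(bᵢcᵢ/nᵢ), where nᵢ is the stratum total.
Stratum 1 (Site A): n = 634; a·d/n = 118·250/634 = 46.5300; b·c/n = 195·71/634 = 21.8375
Stratum 2 (Site B): n = 765; a·d/n = 320·211/765 = 88.2614; b·c/n = 81·153/765 = 16.2000
Stratum 3 (Site C): n = 548; a·d/n = 322·82/548 = 48.1825; b·c/n = 70·74/548 = 9.4526
OR_MH = (46.5300 + 88.2614 + 48.1825) / (21.8375 + 16.2000 + 9.4526) = 182.9739 / 47.4901 = 3.85289

3.85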